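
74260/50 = 7426/5=1485.20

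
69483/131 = 530 + 53/131 = 530.40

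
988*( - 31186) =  -30811768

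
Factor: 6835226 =2^1*149^1*22937^1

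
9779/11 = 889 = 889.00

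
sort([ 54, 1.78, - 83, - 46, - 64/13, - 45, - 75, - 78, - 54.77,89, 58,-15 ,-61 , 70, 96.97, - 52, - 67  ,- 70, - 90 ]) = [- 90,-83, - 78, - 75, - 70,-67, - 61,  -  54.77, - 52, - 46, - 45, - 15, - 64/13,1.78, 54,  58, 70 , 89,96.97 ]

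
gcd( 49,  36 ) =1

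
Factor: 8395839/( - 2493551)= - 3^3*103^1 * 3019^1*2493551^( - 1) 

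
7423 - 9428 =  - 2005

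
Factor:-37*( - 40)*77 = 113960 = 2^3*5^1*7^1 * 11^1*37^1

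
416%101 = 12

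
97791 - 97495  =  296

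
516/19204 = 129/4801 = 0.03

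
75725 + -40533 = 35192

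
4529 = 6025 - 1496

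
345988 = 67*5164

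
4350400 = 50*87008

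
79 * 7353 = 580887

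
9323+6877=16200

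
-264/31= - 264/31 = - 8.52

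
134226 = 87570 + 46656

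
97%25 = 22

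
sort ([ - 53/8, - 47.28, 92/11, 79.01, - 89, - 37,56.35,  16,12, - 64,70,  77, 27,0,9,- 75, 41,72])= [- 89,  -  75, - 64, - 47.28 , - 37,  -  53/8, 0, 92/11,9,12,  16, 27,41,56.35,70,72,  77,79.01]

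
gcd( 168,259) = 7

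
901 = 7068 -6167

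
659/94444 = 659/94444 = 0.01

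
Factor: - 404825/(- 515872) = 2^( - 5) * 5^2*7^( - 3) * 47^(-1 )*16193^1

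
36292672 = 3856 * 9412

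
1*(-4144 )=-4144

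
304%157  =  147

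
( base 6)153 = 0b1000101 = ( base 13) 54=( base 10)69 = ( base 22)33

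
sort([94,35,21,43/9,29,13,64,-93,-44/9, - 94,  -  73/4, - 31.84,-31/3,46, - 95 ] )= [ - 95, - 94, - 93,- 31.84, - 73/4, - 31/3, - 44/9,43/9, 13,21,29, 35,46,64 , 94]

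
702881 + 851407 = 1554288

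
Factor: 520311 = 3^1 * 11^1 * 15767^1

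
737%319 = 99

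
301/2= 150 + 1/2 =150.50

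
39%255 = 39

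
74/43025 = 74/43025 =0.00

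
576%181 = 33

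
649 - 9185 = -8536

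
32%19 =13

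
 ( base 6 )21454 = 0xBAA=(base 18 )93g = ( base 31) 33A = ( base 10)2986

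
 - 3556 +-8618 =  - 12174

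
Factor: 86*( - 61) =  - 5246 = -  2^1 *43^1 * 61^1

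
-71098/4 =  - 35549/2 =- 17774.50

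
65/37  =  1 +28/37 = 1.76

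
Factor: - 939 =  - 3^1*313^1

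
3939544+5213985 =9153529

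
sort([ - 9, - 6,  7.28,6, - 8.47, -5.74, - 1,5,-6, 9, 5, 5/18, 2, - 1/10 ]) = [  -  9, - 8.47, - 6, - 6, - 5.74,- 1, - 1/10, 5/18,2,5,5,  6,7.28,9]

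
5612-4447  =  1165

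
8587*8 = 68696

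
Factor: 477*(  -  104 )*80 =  - 3968640= -  2^7*3^2*5^1*13^1 *53^1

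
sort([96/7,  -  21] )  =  [ - 21,96/7]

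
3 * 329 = 987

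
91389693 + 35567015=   126956708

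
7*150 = 1050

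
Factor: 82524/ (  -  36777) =  -  2^2*23^1 * 41^(-1 ) = - 92/41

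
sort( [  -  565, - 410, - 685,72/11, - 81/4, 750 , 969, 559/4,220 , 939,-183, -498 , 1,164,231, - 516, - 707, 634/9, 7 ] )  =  [-707, - 685, - 565, - 516, - 498, - 410, - 183, - 81/4, 1,  72/11, 7,634/9 , 559/4, 164, 220,231, 750,939, 969 ] 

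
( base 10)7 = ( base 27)7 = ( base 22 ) 7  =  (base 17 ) 7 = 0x7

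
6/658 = 3/329 = 0.01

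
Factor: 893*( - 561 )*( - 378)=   189367794 = 2^1*3^4*7^1 * 11^1*17^1*19^1 * 47^1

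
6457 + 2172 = 8629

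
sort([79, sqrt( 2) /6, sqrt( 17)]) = [ sqrt( 2)/6, sqrt( 17),79]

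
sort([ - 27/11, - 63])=[ - 63, - 27/11 ]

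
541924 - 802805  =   - 260881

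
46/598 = 1/13 = 0.08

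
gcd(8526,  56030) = 2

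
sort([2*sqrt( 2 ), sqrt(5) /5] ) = [ sqrt( 5 ) /5,  2*sqrt( 2) ]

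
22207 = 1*22207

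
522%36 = 18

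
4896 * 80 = 391680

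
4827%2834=1993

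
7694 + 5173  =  12867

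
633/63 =211/21 = 10.05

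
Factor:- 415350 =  - 2^1*3^2*5^2*13^1*71^1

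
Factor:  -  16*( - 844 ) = 2^6*211^1 = 13504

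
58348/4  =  14587 =14587.00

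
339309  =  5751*59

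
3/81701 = 3/81701= 0.00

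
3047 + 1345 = 4392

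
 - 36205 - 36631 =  - 72836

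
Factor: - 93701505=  - 3^1*5^1*79^1*107^1*739^1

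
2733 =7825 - 5092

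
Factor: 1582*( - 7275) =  - 11509050  =  -  2^1*3^1 *5^2*7^1*97^1*113^1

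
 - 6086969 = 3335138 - 9422107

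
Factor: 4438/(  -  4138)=  -  2219/2069 = -7^1*317^1*2069^( - 1)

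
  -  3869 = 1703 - 5572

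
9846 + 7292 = 17138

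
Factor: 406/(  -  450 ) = - 3^( - 2)*5^( - 2)*7^1*29^1 = -203/225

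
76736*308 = 23634688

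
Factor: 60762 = 2^1*3^1 * 13^1*19^1*41^1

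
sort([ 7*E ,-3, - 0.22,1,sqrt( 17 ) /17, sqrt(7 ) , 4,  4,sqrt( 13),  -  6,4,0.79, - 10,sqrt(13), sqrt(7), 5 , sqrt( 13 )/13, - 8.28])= [-10,  -  8.28,-6,-3 ,-0.22,sqrt(17 )/17, sqrt( 13) /13,0.79, 1,sqrt( 7 ),sqrt( 7), sqrt( 13),sqrt(13),4, 4,4,  5, 7*E]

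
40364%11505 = 5849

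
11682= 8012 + 3670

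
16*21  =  336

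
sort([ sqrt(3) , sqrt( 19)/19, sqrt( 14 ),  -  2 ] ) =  [-2, sqrt( 19) /19, sqrt( 3), sqrt( 14) ] 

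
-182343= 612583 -794926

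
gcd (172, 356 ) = 4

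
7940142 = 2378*3339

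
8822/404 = 21 + 169/202 = 21.84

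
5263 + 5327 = 10590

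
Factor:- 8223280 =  - 2^4* 5^1*13^1* 7907^1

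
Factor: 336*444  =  2^6*3^2*7^1*37^1 = 149184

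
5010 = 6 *835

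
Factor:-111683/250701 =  - 143/321 = -3^( - 1) * 11^1*13^1*107^(-1) 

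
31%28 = 3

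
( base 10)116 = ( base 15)7b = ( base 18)68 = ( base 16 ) 74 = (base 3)11022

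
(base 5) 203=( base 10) 53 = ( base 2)110101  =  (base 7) 104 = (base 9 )58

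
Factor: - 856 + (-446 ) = -1302 = -  2^1* 3^1*7^1 *31^1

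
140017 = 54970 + 85047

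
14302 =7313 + 6989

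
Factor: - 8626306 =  - 2^1*13^1  *  331781^1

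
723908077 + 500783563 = 1224691640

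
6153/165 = 2051/55 = 37.29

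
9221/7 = 9221/7 =1317.29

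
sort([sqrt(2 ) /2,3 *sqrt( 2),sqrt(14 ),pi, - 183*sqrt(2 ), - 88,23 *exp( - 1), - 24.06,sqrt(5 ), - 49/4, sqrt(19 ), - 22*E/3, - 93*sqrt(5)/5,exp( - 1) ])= [ - 183*sqrt(2) , - 88, - 93*sqrt(5 ) /5, - 24.06,-22 * E/3, - 49/4,exp( - 1 ),  sqrt(2)/2, sqrt( 5 ),pi,sqrt(14),3*sqrt( 2 ) , sqrt(19 ),23*exp( - 1)]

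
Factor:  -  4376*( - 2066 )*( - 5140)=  - 46469794240 = - 2^6*5^1* 257^1*547^1*1033^1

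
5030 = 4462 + 568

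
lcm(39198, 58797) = 117594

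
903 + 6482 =7385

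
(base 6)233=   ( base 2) 1011101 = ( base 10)93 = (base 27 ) 3c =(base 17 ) 58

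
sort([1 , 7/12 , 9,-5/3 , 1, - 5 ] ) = [ - 5,-5/3, 7/12, 1, 1, 9 ]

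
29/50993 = 29/50993 = 0.00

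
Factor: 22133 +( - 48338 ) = - 26205 = - 3^1 * 5^1*1747^1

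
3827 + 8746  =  12573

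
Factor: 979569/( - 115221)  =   - 326523/38407 = -3^1 *31^1* 193^(-1)*199^( - 1 )*3511^1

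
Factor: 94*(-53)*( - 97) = 483254 = 2^1*47^1 * 53^1*97^1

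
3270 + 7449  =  10719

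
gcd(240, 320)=80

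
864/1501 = 864/1501 = 0.58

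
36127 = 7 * 5161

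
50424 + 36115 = 86539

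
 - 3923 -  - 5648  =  1725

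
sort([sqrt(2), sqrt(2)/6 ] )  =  [sqrt(2 )/6,  sqrt (2)]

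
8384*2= 16768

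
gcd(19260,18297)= 963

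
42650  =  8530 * 5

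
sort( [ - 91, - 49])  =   [-91, - 49]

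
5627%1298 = 435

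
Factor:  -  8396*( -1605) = 2^2 * 3^1*5^1*107^1*2099^1 = 13475580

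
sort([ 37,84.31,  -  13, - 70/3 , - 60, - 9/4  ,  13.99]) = [ - 60, - 70/3 , - 13, - 9/4,13.99, 37,84.31 ]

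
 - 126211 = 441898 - 568109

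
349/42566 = 349/42566 = 0.01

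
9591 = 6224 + 3367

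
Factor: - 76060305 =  - 3^2*5^1*1690229^1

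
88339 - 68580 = 19759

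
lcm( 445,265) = 23585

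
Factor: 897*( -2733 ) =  - 3^2*13^1 * 23^1 * 911^1 = -2451501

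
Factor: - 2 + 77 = 3^1*5^2 = 75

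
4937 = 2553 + 2384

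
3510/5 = 702  =  702.00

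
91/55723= 91/55723 = 0.00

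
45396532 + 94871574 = 140268106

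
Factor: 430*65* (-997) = -27866150= -2^1 * 5^2*13^1 * 43^1*  997^1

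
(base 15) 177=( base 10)337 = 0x151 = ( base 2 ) 101010001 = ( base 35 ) 9m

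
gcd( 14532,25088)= 28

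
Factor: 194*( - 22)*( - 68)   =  290224 = 2^4*11^1*17^1 * 97^1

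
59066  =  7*8438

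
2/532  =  1/266 = 0.00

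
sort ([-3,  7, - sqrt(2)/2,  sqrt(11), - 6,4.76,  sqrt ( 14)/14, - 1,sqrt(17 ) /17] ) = [ - 6, - 3, - 1,  -  sqrt( 2 ) /2, sqrt (17 ) /17,sqrt(14)/14,sqrt ( 11 ), 4.76, 7]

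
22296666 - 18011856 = 4284810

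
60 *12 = 720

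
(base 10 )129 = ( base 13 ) 9c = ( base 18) 73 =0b10000001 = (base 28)4H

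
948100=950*998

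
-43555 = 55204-98759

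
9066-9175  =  -109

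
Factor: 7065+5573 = 2^1 * 71^1 * 89^1 = 12638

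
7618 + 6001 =13619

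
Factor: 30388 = 2^2* 71^1*107^1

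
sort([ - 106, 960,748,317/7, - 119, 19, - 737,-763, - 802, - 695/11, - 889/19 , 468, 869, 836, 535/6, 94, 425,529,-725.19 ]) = [ - 802 ,-763, - 737, - 725.19, - 119, -106,  -  695/11, - 889/19, 19,317/7,535/6,94,425, 468, 529 , 748 , 836, 869, 960] 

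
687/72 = 229/24 = 9.54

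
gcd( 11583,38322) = 9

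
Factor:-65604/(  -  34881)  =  284/151= 2^2*71^1*151^( - 1)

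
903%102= 87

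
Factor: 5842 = 2^1  *  23^1* 127^1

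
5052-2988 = 2064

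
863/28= 30 + 23/28 = 30.82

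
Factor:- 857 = -857^1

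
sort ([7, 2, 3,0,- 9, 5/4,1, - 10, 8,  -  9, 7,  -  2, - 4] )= [ - 10, - 9 , - 9, - 4 ,- 2, 0, 1, 5/4, 2 , 3,7,7, 8 ] 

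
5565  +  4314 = 9879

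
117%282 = 117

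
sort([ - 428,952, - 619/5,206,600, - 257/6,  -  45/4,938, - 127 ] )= [-428 , - 127 , - 619/5, - 257/6 , - 45/4, 206,600,938, 952]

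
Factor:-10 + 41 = 31^1=31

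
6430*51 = 327930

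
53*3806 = 201718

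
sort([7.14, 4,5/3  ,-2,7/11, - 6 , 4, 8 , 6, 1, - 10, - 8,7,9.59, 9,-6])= [- 10,- 8, - 6, - 6, - 2,7/11, 1 , 5/3, 4,4, 6, 7,7.14, 8,  9,9.59 ]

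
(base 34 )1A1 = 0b10111011001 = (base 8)2731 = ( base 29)1mi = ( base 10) 1497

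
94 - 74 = 20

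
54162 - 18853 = 35309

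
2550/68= 37 + 1/2=37.50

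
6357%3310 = 3047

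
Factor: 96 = 2^5*3^1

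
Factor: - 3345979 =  - 7^1*13^1*83^1 *443^1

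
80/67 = 1+13/67 = 1.19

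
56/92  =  14/23 =0.61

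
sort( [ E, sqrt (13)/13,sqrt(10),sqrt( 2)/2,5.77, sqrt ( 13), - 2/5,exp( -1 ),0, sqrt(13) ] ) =[ - 2/5, 0,sqrt( 13)/13,exp ( - 1),sqrt (2) /2,E, sqrt( 10), sqrt (13),sqrt(13), 5.77 ]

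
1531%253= 13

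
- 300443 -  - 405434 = 104991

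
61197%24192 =12813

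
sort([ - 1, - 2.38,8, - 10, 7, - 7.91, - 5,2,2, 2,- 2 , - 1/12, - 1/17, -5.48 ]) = [ - 10,-7.91, - 5.48, - 5,-2.38, - 2, - 1, - 1/12,-1/17,2,2,2,7,8]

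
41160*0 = 0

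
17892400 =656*27275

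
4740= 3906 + 834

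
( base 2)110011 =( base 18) 2f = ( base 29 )1M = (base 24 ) 23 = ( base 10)51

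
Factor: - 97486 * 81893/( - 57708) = 2^(-1)*3^(  -  2)*79^1*229^(-1)* 617^1*11699^1 = 570244357/4122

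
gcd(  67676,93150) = 2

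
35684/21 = 35684/21 = 1699.24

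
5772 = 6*962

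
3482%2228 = 1254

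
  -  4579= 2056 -6635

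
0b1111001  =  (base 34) 3j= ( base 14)89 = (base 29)45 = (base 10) 121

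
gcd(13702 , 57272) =2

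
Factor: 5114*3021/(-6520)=  -  7724697/3260 =- 2^( - 2 )*3^1*5^(  -  1)*19^1*53^1*163^(  -  1 )*2557^1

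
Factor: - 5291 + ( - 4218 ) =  - 37^1*257^1 = - 9509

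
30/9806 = 15/4903 = 0.00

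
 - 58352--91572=33220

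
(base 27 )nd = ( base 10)634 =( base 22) 16I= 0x27a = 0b1001111010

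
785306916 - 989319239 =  -204012323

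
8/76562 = 4/38281 = 0.00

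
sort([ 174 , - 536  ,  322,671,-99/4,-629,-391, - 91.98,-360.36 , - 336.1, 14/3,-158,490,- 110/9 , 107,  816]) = [ - 629, - 536,  -  391, - 360.36,-336.1,-158, - 91.98,  -  99/4 , - 110/9,14/3, 107,  174, 322, 490,671 , 816 ] 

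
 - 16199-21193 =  - 37392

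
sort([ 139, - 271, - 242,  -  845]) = [- 845, - 271, - 242 , 139]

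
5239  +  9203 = 14442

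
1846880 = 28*65960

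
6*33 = 198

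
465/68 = 465/68=   6.84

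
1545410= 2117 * 730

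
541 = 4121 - 3580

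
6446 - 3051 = 3395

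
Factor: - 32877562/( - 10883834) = 16438781/5441917 = 13^( - 1)*19^1*281^1 * 647^( - 2 )*3079^1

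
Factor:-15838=-2^1*7919^1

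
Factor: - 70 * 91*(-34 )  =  2^2* 5^1 *7^2 *13^1*17^1  =  216580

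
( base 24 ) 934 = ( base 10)5260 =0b1010010001100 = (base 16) 148C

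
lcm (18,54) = 54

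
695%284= 127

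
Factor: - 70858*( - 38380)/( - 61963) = -2719530040/61963 = - 2^3*5^1*11^( - 1 )*19^1  *43^(  -  1 )*71^1*101^1*131^ ( - 1 )*499^1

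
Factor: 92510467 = 7^1 * 13215781^1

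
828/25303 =828/25303 = 0.03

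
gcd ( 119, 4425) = 1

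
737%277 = 183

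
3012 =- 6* ( - 502 ) 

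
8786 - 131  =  8655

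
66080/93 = 710 + 50/93 = 710.54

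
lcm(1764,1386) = 19404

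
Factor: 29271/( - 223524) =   -  2^( -2)*3^( - 1)*7^( - 1 )*11^1=- 11/84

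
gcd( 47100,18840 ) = 9420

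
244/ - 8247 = -244/8247 =- 0.03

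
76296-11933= 64363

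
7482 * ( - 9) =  - 67338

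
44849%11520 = 10289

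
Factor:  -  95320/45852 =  - 2^1*3^( - 1)*5^1  *2383^1* 3821^( - 1) = - 23830/11463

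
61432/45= 1365+7/45=1365.16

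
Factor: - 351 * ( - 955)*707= 3^3*5^1*7^1 * 13^1*101^1*191^1 = 236989935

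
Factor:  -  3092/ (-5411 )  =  4/7 = 2^2*7^(-1)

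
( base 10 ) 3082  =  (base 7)11662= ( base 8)6012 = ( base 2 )110000001010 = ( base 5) 44312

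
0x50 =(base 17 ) 4C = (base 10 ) 80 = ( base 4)1100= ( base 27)2q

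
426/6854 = 213/3427 = 0.06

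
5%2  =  1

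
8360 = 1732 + 6628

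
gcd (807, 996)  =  3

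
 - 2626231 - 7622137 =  -10248368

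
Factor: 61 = 61^1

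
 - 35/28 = - 2  +  3/4 = -1.25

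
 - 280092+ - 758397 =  - 1038489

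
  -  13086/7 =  - 13086/7 = - 1869.43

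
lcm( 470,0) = 0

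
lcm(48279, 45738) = 869022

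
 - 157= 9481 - 9638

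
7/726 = 7/726 = 0.01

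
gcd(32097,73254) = 3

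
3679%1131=286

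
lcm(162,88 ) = 7128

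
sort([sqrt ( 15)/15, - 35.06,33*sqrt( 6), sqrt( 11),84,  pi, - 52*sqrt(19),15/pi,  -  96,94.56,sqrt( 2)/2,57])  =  [ - 52*sqrt( 19),  -  96, - 35.06 , sqrt( 15) /15,sqrt( 2) /2, pi,  sqrt( 11 ),15/pi, 57, 33*sqrt( 6 ), 84, 94.56 ] 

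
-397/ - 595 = 397/595 = 0.67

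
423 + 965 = 1388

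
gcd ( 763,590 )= 1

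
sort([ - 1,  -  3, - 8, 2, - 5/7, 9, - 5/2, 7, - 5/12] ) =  [ - 8,-3,  -  5/2, - 1, - 5/7, - 5/12, 2 , 7,9] 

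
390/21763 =390/21763 = 0.02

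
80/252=20/63= 0.32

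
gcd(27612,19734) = 78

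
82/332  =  41/166 = 0.25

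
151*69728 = 10528928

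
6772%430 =322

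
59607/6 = 19869/2 = 9934.50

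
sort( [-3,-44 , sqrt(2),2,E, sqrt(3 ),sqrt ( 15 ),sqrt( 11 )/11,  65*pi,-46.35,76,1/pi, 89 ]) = [-46.35,-44, - 3, sqrt( 11)/11,1/pi,sqrt( 2 ),sqrt( 3),2 , E, sqrt( 15),76,89,65 * pi]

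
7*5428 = 37996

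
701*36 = 25236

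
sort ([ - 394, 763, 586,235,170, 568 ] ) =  [ - 394,170,235,568, 586,763]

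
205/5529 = 205/5529=0.04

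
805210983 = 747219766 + 57991217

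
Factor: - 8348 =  - 2^2*2087^1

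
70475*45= 3171375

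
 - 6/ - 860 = 3/430 =0.01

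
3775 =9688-5913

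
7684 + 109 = 7793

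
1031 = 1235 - 204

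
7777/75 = 103 + 52/75=   103.69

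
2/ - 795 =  - 2/795=- 0.00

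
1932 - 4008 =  - 2076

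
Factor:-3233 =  - 53^1*61^1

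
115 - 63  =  52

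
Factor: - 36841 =-7^1*19^1*277^1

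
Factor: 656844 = 2^2*3^1 * 127^1*431^1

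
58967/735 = 80 + 167/735 = 80.23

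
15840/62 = 255 + 15/31 = 255.48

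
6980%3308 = 364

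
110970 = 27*4110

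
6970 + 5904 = 12874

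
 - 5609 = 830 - 6439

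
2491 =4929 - 2438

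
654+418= 1072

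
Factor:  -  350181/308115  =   - 5^(-1)*13^1*73^1*167^ ( - 1)  =  - 949/835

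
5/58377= 5/58377  =  0.00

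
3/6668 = 3/6668 = 0.00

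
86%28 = 2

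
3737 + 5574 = 9311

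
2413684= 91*26524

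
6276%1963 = 387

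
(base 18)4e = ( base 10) 86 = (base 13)68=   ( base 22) 3k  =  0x56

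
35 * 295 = 10325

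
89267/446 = 89267/446=200.15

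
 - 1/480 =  - 1+ 479/480 = - 0.00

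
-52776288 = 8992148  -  61768436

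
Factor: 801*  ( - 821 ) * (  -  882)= 580021722 = 2^1 * 3^4*7^2*89^1 *821^1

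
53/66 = 53/66 = 0.80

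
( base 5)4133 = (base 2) 1000011111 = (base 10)543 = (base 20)173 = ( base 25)LI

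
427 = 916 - 489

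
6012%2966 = 80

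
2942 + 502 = 3444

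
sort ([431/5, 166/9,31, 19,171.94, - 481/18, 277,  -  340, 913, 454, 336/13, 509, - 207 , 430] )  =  [ - 340 , - 207, - 481/18 , 166/9, 19, 336/13,31, 431/5, 171.94, 277,430,454,509,913]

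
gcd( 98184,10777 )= 1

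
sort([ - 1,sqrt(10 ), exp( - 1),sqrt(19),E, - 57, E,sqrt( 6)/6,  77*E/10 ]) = [ -57, - 1,exp ( - 1),sqrt( 6 )/6 , E, E, sqrt( 10 ),sqrt( 19 ),77*E/10]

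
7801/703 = 7801/703 =11.10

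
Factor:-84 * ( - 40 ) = 3360 = 2^5 * 3^1  *5^1  *  7^1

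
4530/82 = 55 + 10/41 = 55.24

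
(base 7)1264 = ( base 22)103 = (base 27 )I1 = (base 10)487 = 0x1E7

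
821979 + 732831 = 1554810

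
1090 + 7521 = 8611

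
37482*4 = 149928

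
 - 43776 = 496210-539986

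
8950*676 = 6050200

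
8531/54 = 157 + 53/54 = 157.98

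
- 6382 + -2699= - 9081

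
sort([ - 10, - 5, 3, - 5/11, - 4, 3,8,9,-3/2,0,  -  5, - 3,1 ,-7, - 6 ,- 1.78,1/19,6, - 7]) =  [ - 10, - 7, - 7,-6, - 5, - 5, - 4, - 3 , - 1.78,-3/2, - 5/11,0 , 1/19,1, 3,3, 6,8,9]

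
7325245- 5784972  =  1540273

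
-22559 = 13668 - 36227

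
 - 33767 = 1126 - 34893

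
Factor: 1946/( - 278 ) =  - 7  =  - 7^1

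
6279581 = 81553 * 77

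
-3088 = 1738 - 4826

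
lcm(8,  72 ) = 72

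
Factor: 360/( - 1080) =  - 3^( - 1) = - 1/3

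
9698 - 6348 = 3350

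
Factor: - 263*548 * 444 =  - 2^4*3^1*37^1*137^1*263^1 = - 63991056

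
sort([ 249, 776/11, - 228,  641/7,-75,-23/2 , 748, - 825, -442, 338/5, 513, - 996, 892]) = [ - 996 ,  -  825, - 442, - 228, - 75,  -  23/2, 338/5, 776/11, 641/7, 249, 513, 748, 892 ] 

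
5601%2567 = 467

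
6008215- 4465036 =1543179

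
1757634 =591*2974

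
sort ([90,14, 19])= [14,19, 90 ] 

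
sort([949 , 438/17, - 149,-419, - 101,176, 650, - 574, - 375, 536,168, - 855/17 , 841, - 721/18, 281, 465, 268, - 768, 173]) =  [ - 768,  -  574, - 419, - 375, - 149, -101, - 855/17, - 721/18  ,  438/17,168 , 173 , 176 , 268, 281, 465,536, 650, 841,949]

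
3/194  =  3/194 = 0.02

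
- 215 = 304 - 519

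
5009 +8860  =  13869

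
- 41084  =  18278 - 59362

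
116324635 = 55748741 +60575894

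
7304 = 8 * 913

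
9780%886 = 34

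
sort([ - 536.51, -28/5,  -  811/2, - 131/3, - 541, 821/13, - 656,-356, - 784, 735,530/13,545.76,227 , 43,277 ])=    [ - 784, - 656, - 541, - 536.51,  -  811/2, - 356, - 131/3,-28/5,  530/13, 43,821/13 , 227,277, 545.76,735]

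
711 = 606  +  105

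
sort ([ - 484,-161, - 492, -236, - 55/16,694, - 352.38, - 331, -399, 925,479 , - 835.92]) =[ - 835.92, - 492, - 484,-399, -352.38,-331 , - 236,-161,-55/16,479,  694, 925 ]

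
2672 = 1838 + 834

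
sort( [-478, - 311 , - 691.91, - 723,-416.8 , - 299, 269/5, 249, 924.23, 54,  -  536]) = [  -  723, - 691.91, - 536, - 478, - 416.8, - 311, - 299, 269/5, 54,249, 924.23] 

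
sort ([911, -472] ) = [ - 472, 911]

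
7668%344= 100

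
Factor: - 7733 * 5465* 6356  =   - 2^2*5^1*7^1*11^1*19^1*37^1*227^1*1093^1 = -  268609930820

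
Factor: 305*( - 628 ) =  - 191540 = - 2^2*5^1*61^1*157^1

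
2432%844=744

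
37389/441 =84 +115/147 = 84.78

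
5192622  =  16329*318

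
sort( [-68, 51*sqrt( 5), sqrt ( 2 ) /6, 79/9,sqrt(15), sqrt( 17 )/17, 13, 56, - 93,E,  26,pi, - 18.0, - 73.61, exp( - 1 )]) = [ - 93, - 73.61, - 68, - 18.0  ,  sqrt( 2)/6, sqrt( 17)/17, exp (-1),E, pi, sqrt( 15), 79/9, 13, 26, 56, 51*sqrt( 5)]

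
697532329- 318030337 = 379501992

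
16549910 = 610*27131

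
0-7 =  - 7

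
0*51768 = 0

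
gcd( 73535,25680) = 5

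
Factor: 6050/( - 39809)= - 2^1*5^2*7^( - 1)*47^ (  -  1) = - 50/329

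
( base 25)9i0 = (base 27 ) 890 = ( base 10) 6075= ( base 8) 13673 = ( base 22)CC3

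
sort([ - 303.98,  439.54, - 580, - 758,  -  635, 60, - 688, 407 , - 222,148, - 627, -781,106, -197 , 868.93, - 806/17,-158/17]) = [ - 781, - 758,-688, - 635,  -  627, - 580, - 303.98 , - 222, - 197, - 806/17, - 158/17 , 60,106,148,407,439.54, 868.93 ] 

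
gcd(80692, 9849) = 1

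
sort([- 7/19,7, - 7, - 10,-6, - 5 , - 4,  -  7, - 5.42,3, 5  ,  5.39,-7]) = [ - 10, - 7 , - 7, - 7,-6, -5.42,-5,- 4, - 7/19,3,5, 5.39,7] 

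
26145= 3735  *7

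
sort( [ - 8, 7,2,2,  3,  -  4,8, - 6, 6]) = [ - 8, - 6, -4,2, 2,  3,6,7,8]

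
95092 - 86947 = 8145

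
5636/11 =512 +4/11 = 512.36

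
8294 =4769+3525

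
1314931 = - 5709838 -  - 7024769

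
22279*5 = 111395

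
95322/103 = 95322/103 = 925.46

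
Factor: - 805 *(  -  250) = 2^1 *5^4*7^1*23^1 = 201250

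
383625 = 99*3875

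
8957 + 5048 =14005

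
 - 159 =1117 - 1276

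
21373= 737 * 29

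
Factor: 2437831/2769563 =11^1*221621^1*2769563^(  -  1 )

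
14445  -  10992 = 3453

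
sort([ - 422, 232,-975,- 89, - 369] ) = [ - 975, - 422,-369,  -  89, 232]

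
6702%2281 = 2140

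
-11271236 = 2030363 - 13301599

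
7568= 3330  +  4238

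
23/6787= 23/6787= 0.00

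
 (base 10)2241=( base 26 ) 385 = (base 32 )261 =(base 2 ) 100011000001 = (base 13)1035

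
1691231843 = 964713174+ 726518669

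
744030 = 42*17715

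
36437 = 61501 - 25064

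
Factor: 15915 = 3^1*5^1*1061^1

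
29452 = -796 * (-37 )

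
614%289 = 36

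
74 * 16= 1184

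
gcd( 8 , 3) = 1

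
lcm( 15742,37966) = 645422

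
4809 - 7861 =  - 3052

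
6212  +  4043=10255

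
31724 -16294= 15430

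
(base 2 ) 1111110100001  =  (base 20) 104h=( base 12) 4829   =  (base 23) F71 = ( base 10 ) 8097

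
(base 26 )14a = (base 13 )48a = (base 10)790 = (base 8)1426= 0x316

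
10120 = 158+9962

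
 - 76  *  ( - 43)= 3268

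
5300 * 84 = 445200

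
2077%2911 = 2077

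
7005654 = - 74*(-94671)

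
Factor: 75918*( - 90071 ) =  - 6838010178 = - 2^1*3^1*  12653^1 * 90071^1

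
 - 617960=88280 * ( - 7)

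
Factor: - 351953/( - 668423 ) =17^( - 1)* 41^( - 1) * 367^1  =  367/697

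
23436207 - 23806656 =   -  370449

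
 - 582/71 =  - 582/71=- 8.20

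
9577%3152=121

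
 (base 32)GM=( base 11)446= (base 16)216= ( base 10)534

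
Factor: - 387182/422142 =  - 3^( - 1) *7^( - 1 ) * 23^( - 1)*443^1 = - 443/483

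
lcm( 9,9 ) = 9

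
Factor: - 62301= - 3^1*19^1*1093^1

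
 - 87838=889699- 977537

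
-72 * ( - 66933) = 4819176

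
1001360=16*62585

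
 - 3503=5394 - 8897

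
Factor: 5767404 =2^2*3^1*29^1 * 16573^1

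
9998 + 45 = 10043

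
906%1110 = 906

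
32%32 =0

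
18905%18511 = 394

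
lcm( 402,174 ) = 11658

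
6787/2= 6787/2 = 3393.50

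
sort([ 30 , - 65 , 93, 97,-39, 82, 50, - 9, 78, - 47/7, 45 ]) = [ - 65, - 39, - 9, - 47/7 , 30, 45, 50, 78,82, 93, 97]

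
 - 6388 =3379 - 9767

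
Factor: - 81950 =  - 2^1*5^2*  11^1*149^1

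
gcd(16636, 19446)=2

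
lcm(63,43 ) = 2709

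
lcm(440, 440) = 440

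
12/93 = 4/31 = 0.13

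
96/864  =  1/9 = 0.11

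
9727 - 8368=1359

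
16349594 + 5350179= 21699773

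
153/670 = 153/670 = 0.23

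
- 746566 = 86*( - 8681 ) 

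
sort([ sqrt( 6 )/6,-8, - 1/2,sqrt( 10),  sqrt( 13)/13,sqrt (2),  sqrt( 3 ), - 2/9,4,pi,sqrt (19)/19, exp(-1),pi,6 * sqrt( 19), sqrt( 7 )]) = [ - 8, - 1/2, - 2/9,sqrt(19 ) /19, sqrt(13 ) /13,exp( - 1),sqrt( 6)/6 , sqrt(2 ), sqrt( 3 ),  sqrt( 7),pi,pi,  sqrt( 10 ),4, 6 *sqrt( 19) ]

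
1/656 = 1/656 = 0.00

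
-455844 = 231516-687360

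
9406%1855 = 131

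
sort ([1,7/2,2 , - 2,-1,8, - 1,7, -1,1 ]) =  [  -  2,- 1 , - 1, - 1, 1,1, 2,7/2,  7,8] 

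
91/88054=91/88054 = 0.00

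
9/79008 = 3/26336  =  0.00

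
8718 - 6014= 2704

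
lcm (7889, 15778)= 15778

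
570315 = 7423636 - 6853321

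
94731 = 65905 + 28826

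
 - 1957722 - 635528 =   -  2593250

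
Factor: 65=5^1*13^1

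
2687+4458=7145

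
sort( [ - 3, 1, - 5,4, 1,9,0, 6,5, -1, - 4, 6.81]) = [ - 5, - 4, - 3,-1, 0, 1,1, 4, 5, 6, 6.81, 9]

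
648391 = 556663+91728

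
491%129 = 104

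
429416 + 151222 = 580638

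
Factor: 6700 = 2^2*5^2*67^1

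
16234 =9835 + 6399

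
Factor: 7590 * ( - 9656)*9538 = - 699030863520 = - 2^5*3^1  *5^1 * 11^1*17^1* 19^1 * 23^1  *71^1 * 251^1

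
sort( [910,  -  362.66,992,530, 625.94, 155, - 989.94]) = [ - 989.94, - 362.66,155,530,625.94,910,992 ]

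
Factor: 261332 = 2^2*79^1*827^1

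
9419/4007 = 2 + 1405/4007 = 2.35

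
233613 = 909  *257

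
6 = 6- 0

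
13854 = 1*13854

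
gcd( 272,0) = 272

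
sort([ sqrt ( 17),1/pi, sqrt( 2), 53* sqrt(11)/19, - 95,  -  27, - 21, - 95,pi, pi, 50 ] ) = [ - 95, - 95, -27, - 21,1/pi, sqrt(2),pi , pi,  sqrt (17),  53 * sqrt( 11 ) /19,50] 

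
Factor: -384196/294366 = - 278/213  =  - 2^1*3^( - 1)*71^ ( - 1 )*139^1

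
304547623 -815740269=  - 511192646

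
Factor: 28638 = 2^1*3^2 * 37^1*43^1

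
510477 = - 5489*(-93)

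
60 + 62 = 122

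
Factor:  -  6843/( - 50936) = 2^(-3) *3^1*2281^1*6367^( - 1 )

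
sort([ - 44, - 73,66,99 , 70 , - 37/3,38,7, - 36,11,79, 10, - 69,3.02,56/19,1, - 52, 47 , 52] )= [ - 73, - 69,-52, - 44,- 36, - 37/3,1,56/19, 3.02, 7 , 10,11,38,47  ,  52,66 , 70,79, 99 ] 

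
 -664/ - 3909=664/3909 = 0.17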